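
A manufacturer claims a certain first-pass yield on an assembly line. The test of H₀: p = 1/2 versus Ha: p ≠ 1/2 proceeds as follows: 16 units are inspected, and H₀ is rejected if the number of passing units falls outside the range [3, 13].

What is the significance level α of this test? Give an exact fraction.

137/32768

The significance level is the null-hypothesis probability of the rejection region {≤2} ∪ {≥14}.
By symmetry, α = 2·P(S ≤ 2) = 2·(1 + 16 + 120)/65536 = 274/65536 = 137/32768.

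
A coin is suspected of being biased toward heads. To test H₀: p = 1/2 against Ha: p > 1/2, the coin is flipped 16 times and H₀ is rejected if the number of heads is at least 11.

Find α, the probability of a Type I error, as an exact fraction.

6885/65536

The Type I error probability is α = P(K ≥ 11) computed under H₀, where K ~ Binomial(16, 1/2).
Summing the upper tail: (4368 + 1820 + 560 + 120 + 16 + 1) / 2^16 = 6885/65536.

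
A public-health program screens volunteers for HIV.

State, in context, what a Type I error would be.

With the conventional null hypothesis that the patient does not have HIV:
A Type I error is rejecting H₀ when H₀ is true.
Here that means flagging the patient as positive and ordering follow-up testing when actually the patient does not have HIV.

A Type I error would mean concluding that the patient has HIV when in fact the patient does not have HIV.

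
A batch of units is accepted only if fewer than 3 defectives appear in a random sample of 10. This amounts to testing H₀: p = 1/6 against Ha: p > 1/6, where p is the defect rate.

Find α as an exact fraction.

α = P(reject H₀ | H₀ true) = P(K ≥ 3 | p = 1/6), K ~ Binomial(10, 1/6).
Via the complement, α = 1 − Σ_{j=0}^{2} C(10,j)(1/6)^j(5/6)^{10-j} = 566299/2519424.

566299/2519424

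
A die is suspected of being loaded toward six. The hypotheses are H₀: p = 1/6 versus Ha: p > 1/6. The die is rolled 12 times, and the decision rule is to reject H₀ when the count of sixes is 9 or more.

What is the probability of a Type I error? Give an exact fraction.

α = P(reject H₀ | H₀ true) = P(X ≥ 9 | p = 1/6), with X ~ Binomial(12, 1/6).
Adding the binomial terms for j = 9 through 12 with p = 1/6 yields 9737/725594112.

9737/725594112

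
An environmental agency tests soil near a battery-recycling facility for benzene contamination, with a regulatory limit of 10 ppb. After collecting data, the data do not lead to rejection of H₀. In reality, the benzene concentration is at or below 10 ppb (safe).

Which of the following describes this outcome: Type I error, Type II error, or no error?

The conventional null hypothesis here is that the benzene concentration is at or below 10 ppb (safe).
The test retained a true H₀ — the decision matches the true state.

No error — this is a correct decision.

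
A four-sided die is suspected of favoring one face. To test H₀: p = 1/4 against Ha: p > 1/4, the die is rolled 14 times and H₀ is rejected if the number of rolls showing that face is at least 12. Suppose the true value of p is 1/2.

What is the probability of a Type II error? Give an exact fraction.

β = P(fail to reject H₀ | Ha true) = P(X ≤ 11 | p = 1/2), X ~ Binomial(14, 1/2).
Adding the binomial probabilities P(X=0)+…+P(X=11) at p = 1/2 gives 8139/8192.

8139/8192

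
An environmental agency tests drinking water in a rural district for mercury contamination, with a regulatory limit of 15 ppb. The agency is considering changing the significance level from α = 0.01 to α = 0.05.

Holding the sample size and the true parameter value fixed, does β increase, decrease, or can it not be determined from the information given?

With a larger α the critical value moves toward the center, so more of the Ha sampling distribution lies in the rejection region.

It decreases.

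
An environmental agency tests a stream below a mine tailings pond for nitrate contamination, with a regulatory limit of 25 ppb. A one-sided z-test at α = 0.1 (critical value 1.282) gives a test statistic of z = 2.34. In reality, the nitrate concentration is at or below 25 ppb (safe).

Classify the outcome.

The conventional null hypothesis is that the nitrate concentration is at or below 25 ppb (safe).
Since z = 2.34 > z* = 1.282, H₀ is rejected.
H₀ is true (actually the nitrate concentration is at or below 25 ppb (safe)).
Rejecting a true H₀ is a Type I error.

Type I error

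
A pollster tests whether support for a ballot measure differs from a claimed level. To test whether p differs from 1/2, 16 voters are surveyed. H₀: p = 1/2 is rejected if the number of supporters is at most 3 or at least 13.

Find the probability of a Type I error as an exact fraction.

697/32768

The significance level is the null-hypothesis probability of the rejection region {≤3} ∪ {≥13}.
By symmetry, α = 2·P(S ≤ 3) = 2·(1 + 16 + 120 + 560)/65536 = 1394/65536 = 697/32768.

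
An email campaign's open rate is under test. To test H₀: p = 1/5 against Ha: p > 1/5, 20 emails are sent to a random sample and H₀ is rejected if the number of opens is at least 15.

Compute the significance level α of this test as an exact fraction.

17192497/95367431640625

α = P(reject H₀ | H₀ true) = P(K ≥ 15 | p = 1/5), with K ~ Binomial(20, 1/5).
P(K ≥ 15) = Σ_{j=15}^{20} C(20,j)·(1/5)^j·(4/5)^{20-j} = 17192497/95367431640625.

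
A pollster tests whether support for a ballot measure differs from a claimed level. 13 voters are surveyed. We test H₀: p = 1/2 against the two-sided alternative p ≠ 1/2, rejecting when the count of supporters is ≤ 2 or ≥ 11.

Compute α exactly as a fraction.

23/1024

α = P(Y ≤ 2 or Y ≥ 11 | p = 1/2), Y ~ Binomial(13, 1/2).
By symmetry, α = 2·P(Y ≤ 2) = 2·(1 + 13 + 78)/8192 = 184/8192 = 23/1024.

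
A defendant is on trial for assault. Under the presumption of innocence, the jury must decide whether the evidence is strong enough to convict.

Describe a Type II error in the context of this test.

A Type II error would mean concluding that the defendant is innocent (or at least failing to establish that the defendant is guilty) when in fact the defendant is guilty.

With the conventional null hypothesis that the defendant is innocent:
A Type II error is failing to reject H₀ when H₀ is false.
Here that means acquitting the defendant when actually the defendant is guilty.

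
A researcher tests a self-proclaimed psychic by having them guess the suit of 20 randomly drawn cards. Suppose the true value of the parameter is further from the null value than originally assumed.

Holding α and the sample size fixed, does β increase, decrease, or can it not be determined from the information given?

The further the true parameter sits from the null value, the more of the Ha sampling distribution falls in the rejection region.

It decreases.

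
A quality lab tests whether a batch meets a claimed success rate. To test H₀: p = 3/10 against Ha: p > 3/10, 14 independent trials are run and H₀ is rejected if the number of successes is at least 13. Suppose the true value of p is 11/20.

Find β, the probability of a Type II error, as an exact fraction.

1633670388436281453/1638400000000000000

Under the alternative p = 11/20, X ~ Binomial(14, 11/20); β is the probability the test does not reject, P(X < 13).
Adding the binomial probabilities P(X=0)+…+P(X=12) at p = 11/20 gives 1633670388436281453/1638400000000000000.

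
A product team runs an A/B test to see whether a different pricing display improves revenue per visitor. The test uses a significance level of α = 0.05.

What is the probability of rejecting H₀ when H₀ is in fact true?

The significance level α is, by definition, the probability of a Type I error — P(reject H₀ | H₀ true).

0.05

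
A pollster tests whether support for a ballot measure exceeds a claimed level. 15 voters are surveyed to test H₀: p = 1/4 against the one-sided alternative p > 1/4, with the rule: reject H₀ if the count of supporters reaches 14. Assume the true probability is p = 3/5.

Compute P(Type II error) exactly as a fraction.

Under the alternative p = 3/5, S ~ Binomial(15, 3/5); β is the probability the test does not reject, P(S < 14).
Summing C(15,j)·(3/5)^j·(2/5)^{15-j} for j = 0..13 gives 30359740148/30517578125.

30359740148/30517578125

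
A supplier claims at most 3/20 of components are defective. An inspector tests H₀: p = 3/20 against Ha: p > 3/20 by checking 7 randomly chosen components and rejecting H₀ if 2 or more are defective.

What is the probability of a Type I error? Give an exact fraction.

181386189/640000000

The significance level is the probability, assuming p = 3/20, of seeing 2 or more defectives in 7 draws.
Computing the lower-tail complement: 1 − 458613811/640000000 = 181386189/640000000.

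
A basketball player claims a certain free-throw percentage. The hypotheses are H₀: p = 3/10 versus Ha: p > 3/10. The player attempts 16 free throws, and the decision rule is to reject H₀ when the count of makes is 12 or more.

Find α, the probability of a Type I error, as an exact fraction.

531662610897/2000000000000000

Under H₀, K ~ Binomial(16, 3/10), and α = P(K ≥ 12).
Adding the binomial terms for j = 12 through 16 with p = 3/10 yields 531662610897/2000000000000000.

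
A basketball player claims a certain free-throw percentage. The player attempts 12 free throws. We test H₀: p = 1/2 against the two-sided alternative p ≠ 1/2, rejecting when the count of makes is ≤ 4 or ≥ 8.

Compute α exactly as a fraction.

397/1024

The significance level is the null-hypothesis probability of the rejection region {≤4} ∪ {≥8}.
By symmetry, α = 2·P(S ≤ 4) = 2·(1 + 12 + 66 + 220 + 495)/4096 = 1588/4096 = 397/1024.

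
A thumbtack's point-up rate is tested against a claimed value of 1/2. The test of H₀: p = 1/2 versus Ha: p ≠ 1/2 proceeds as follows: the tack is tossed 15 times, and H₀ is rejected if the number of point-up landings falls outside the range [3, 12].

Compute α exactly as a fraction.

121/16384

The significance level is the null-hypothesis probability of the rejection region {≤2} ∪ {≥13}.
The two tails are symmetric, so α = 2·(1 + 15 + 105)/2^15 = 242/32768 = 121/16384.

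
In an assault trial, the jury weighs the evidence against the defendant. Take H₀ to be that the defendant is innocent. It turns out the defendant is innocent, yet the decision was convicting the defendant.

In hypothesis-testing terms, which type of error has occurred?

'Convicting the defendant' corresponds to rejecting H₀.
H₀ was rejected but H₀ is true — a Type I error (false positive).

Type I error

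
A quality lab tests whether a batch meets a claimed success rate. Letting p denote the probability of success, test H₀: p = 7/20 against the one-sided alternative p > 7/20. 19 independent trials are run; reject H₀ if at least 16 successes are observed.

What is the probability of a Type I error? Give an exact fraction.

Under H₀, K ~ Binomial(19, 7/20), and α = P(K ≥ 16).
Summing C(19,j)(7/20)^j(13/20)^{19−j} for j = 16,…,19 gives 4867859971043445677/327680000000000000000000.

4867859971043445677/327680000000000000000000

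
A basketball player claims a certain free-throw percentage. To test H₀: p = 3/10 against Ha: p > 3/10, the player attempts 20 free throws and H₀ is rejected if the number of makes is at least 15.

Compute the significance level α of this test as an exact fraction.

1073500548839793/25000000000000000000

The Type I error probability is α = P(Y ≥ 15) computed under H₀, where Y ~ Binomial(20, 3/10).
P(Y ≥ 15) = Σ_{j=15}^{20} C(20,j)·(3/10)^j·(7/10)^{20-j} = 1073500548839793/25000000000000000000.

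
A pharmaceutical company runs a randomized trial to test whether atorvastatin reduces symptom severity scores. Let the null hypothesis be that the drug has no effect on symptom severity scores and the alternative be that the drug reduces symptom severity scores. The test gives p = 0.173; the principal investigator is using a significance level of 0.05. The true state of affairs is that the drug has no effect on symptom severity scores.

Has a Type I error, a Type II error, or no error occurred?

Neither — the decision is correct.

Since p = 0.173 ≥ α = 0.05, H₀ is not rejected.
H₀ is true (actually the drug has no effect on symptom severity scores).
The decision matches the true state — no error.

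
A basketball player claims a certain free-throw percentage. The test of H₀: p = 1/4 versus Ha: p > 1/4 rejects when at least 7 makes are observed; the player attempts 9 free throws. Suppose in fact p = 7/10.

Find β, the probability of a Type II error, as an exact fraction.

A Type II error is failing to reject when Ha holds: with p = 7/10, β = P(X ≤ 6).
Adding the binomial probabilities P(X=0)+…+P(X=6) at p = 7/10 gives 268584417/500000000.

268584417/500000000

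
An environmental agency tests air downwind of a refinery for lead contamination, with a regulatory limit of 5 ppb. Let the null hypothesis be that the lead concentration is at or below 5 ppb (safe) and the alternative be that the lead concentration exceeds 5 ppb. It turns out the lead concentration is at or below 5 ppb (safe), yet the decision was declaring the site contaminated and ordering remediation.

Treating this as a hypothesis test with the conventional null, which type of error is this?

Type I error

'Declaring the site contaminated and ordering remediation' corresponds to rejecting H₀.
H₀ was rejected but H₀ is true — a Type I error (false positive).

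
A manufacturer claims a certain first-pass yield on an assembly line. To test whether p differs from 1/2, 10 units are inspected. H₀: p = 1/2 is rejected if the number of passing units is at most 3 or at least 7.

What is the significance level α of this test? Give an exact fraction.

11/32

The significance level is the null-hypothesis probability of the rejection region {≤3} ∪ {≥7}.
The two tails are symmetric, so α = 2·(1 + 10 + 45 + 120)/2^10 = 352/1024 = 11/32.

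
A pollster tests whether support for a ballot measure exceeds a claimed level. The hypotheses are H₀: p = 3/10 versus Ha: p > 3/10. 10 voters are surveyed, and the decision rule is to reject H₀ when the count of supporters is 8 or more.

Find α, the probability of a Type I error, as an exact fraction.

1987983/1250000000

Under H₀, Y ~ Binomial(10, 3/10), and α = P(Y ≥ 8).
Summing C(10,j)(3/10)^j(7/10)^{10−j} for j = 8,…,10 gives 1987983/1250000000.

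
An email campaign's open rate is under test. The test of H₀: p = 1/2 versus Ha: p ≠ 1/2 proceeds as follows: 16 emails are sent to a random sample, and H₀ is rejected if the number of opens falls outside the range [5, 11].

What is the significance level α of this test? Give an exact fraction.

2517/32768

The significance level is the null-hypothesis probability of the rejection region {≤4} ∪ {≥12}.
By symmetry, α = 2·P(S ≤ 4) = 2·(1 + 16 + 120 + 560 + 1820)/65536 = 5034/65536 = 2517/32768.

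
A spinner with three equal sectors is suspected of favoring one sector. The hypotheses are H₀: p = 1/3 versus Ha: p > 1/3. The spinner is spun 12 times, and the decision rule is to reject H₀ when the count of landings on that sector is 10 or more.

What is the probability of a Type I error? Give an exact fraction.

Under H₀, K ~ Binomial(12, 1/3), and α = P(K ≥ 10).
Adding the binomial terms for j = 10 through 12 with p = 1/3 yields 289/531441.

289/531441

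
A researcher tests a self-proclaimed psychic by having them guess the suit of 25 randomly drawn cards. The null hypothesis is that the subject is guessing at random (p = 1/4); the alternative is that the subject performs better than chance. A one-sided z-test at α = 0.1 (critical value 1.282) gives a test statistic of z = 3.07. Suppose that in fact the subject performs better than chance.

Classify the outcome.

Since z = 3.07 > z* = 1.282, H₀ is rejected.
H₀ is false (actually the subject performs better than chance).
The decision matches the true state — no error.

No error (correct decision).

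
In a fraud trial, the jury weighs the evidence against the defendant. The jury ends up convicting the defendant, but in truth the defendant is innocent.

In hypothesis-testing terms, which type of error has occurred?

The null hypothesis here is that the defendant is innocent.
'Convicting the defendant' corresponds to rejecting H₀.
H₀ was rejected but H₀ is true — a Type I error (false positive).

Type I error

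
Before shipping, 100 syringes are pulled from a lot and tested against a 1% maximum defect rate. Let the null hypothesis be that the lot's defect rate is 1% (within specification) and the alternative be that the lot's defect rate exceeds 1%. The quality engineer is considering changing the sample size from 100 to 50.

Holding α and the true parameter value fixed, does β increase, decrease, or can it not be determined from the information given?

A smaller sample increases the standard error, so the sampling distributions under H₀ and Ha overlap more.

It increases.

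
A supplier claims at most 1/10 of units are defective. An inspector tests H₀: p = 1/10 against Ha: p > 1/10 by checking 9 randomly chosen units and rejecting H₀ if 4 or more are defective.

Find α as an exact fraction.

Under H₀, Y ~ Binomial(9, 1/10); the Type I error rate is P(Y ≥ 4).
Computing the lower-tail complement: 1 − 495834453/500000000 = 4165547/500000000.

4165547/500000000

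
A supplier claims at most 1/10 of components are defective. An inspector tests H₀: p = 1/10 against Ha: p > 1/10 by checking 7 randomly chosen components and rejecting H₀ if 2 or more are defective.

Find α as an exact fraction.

The significance level is the probability, assuming p = 1/10, of seeing 2 or more defectives in 7 draws.
α = 1 − P(Y ≤ 1) = 1 − 531441/625000 = 93559/625000.

93559/625000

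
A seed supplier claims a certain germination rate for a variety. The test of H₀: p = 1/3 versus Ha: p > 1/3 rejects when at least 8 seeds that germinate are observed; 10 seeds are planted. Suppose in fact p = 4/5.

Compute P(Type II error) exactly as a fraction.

A Type II error is failing to reject when Ha holds: with p = 4/5, β = P(X ≤ 7).
Equivalently, β = 1 − P(X ≥ 8) = 3146489/9765625.

3146489/9765625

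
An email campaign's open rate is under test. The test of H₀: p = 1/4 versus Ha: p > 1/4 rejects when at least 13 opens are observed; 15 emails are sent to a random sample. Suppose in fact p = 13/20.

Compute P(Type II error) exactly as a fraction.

30745097163070342213/32768000000000000000

A Type II error is failing to reject when Ha holds: with p = 13/20, β = P(X ≤ 12).
Summing C(15,j)·(13/20)^j·(7/20)^{15-j} for j = 0..12 gives 30745097163070342213/32768000000000000000.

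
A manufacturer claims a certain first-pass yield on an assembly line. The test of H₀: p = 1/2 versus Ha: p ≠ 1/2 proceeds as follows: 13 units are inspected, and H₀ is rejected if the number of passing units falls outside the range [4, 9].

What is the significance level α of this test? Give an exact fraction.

α = P(X ≤ 3 or X ≥ 10 | p = 1/2), X ~ Binomial(13, 1/2).
By symmetry, α = 2·P(X ≤ 3) = 2·(1 + 13 + 78 + 286)/8192 = 756/8192 = 189/2048.

189/2048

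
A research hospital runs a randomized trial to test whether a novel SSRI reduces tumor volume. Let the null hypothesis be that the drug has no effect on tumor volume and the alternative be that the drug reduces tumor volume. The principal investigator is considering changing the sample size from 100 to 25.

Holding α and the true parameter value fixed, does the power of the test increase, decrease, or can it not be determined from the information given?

With less data the test statistic is noisier; under Ha, more outcomes land inside the acceptance region.
Since power = 1 − β and β increases, power decreases.

It decreases.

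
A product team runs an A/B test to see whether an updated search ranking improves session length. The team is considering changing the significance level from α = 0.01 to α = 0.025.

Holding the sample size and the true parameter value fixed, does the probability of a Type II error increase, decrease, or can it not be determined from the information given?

Relaxing α lowers the evidence threshold; under Ha, outcomes that previously fell short now trigger rejection.

It decreases.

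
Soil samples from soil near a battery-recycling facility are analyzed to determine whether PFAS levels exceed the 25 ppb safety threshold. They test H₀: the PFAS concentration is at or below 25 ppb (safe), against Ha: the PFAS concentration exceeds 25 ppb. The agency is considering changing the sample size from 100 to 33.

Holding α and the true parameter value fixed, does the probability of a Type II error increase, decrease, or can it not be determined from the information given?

Reducing n widens both sampling distributions, so the test has less ability to distinguish Ha from H₀.

It increases.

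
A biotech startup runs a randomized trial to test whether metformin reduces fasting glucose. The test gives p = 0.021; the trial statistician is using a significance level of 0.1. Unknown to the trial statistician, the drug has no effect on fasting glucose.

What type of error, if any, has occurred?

The conventional null hypothesis is that the drug has no effect on fasting glucose.
Since p = 0.021 < α = 0.1, H₀ is rejected.
H₀ is true (actually the drug has no effect on fasting glucose).
Rejecting a true H₀ is a Type I error.

Type I error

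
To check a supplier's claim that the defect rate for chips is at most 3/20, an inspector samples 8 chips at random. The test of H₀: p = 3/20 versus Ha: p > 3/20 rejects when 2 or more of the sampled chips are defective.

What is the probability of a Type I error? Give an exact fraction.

α = P(reject H₀ | H₀ true) = P(S ≥ 2 | p = 3/20), S ~ Binomial(8, 3/20).
α = 1 − P(S ≤ 1) = 1 − 16823885593/25600000000 = 8776114407/25600000000.

8776114407/25600000000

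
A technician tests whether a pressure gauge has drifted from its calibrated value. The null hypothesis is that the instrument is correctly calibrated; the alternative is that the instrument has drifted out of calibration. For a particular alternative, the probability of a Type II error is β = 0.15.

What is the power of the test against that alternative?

Power = 1 − β = 1 − 0.15 = 0.85.

0.85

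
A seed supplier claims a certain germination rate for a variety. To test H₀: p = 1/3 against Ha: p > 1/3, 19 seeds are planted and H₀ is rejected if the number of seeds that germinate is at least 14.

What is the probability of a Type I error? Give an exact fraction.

147529/387420489

α = P(reject H₀ | H₀ true) = P(S ≥ 14 | p = 1/3), with S ~ Binomial(19, 1/3).
Adding the binomial terms for j = 14 through 19 with p = 1/3 yields 147529/387420489.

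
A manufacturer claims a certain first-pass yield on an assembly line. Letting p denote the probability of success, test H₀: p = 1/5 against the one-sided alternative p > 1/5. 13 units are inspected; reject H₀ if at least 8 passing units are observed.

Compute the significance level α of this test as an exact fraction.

Under H₀, S ~ Binomial(13, 1/5), and α = P(S ≥ 8).
P(S ≥ 8) = Σ_{j=8}^{13} C(13,j)·(1/5)^j·(4/5)^{13-j} = 1520533/1220703125.

1520533/1220703125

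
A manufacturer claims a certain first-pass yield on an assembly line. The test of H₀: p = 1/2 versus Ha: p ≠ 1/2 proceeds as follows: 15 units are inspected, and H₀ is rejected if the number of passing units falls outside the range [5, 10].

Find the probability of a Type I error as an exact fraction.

α = P(K ≤ 4 or K ≥ 11 | p = 1/2), K ~ Binomial(15, 1/2).
By symmetry, α = 2·P(K ≤ 4) = 2·(1 + 15 + 105 + 455 + 1365)/32768 = 3882/32768 = 1941/16384.

1941/16384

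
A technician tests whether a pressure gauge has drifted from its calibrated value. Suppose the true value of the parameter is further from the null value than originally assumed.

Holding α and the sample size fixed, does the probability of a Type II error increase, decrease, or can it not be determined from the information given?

It decreases.

A bigger departure from H₀ is easier for the test to detect, so it fails to reject less often.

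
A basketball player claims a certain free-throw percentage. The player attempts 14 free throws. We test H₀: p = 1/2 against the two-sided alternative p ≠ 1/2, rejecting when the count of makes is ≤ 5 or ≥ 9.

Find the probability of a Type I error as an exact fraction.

3473/8192

The significance level is the null-hypothesis probability of the rejection region {≤5} ∪ {≥9}.
By symmetry, α = 2·P(S ≤ 5) = 2·(1 + 14 + 91 + 364 + 1001 + 2002)/16384 = 6946/16384 = 3473/8192.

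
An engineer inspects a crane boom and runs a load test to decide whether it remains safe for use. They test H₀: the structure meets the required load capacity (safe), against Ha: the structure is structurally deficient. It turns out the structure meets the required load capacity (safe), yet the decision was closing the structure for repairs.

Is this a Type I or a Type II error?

'Closing the structure for repairs' corresponds to rejecting H₀.
H₀ was rejected but H₀ is true — a Type I error (false positive).

Type I error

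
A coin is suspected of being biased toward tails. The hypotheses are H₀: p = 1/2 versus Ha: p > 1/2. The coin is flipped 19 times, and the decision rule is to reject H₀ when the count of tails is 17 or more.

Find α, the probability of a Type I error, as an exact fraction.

191/524288

The Type I error probability is α = P(K ≥ 17) computed under H₀, where K ~ Binomial(19, 1/2).
Summing the upper tail: (171 + 19 + 1) / 2^19 = 191/524288.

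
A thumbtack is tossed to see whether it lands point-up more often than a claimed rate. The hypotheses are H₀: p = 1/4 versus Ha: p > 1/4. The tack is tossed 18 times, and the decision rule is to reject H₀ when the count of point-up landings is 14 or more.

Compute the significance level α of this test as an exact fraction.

67831/17179869184

Under H₀, X ~ Binomial(18, 1/4), and α = P(X ≥ 14).
P(X ≥ 14) = Σ_{j=14}^{18} C(18,j)·(1/4)^j·(3/4)^{18-j} = 67831/17179869184.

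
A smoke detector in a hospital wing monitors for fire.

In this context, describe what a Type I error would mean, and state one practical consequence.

With the conventional null hypothesis that there is no fire:
A Type I error is rejecting H₀ when H₀ is true.
Here that means sounding the alarm and evacuating the building when actually there is no fire.

A Type I error would mean concluding that there is a fire when in fact there is no fire. Consequence: the building is evacuated for a false alarm, disrupting work.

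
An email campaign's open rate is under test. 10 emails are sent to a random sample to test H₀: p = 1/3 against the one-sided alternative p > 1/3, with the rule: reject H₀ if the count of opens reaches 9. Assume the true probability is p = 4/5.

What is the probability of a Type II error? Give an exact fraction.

Under the alternative p = 4/5, K ~ Binomial(10, 4/5); β is the probability the test does not reject, P(K < 9).
Summing C(10,j)·(4/5)^j·(1/5)^{10-j} for j = 0..8 gives 6095609/9765625.

6095609/9765625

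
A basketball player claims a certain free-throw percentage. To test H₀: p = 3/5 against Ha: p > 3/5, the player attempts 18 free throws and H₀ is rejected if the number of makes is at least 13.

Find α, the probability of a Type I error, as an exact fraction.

796349989593/3814697265625

Under H₀, X ~ Binomial(18, 3/5), and α = P(X ≥ 13).
Adding the binomial terms for j = 13 through 18 with p = 3/5 yields 796349989593/3814697265625.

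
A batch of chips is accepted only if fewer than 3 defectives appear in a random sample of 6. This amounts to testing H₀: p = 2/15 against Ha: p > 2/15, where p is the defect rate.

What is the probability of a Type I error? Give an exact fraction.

78928/2278125

Under H₀, S ~ Binomial(6, 2/15); the Type I error rate is P(S ≥ 3).
Computing the lower-tail complement: 1 − 2199197/2278125 = 78928/2278125.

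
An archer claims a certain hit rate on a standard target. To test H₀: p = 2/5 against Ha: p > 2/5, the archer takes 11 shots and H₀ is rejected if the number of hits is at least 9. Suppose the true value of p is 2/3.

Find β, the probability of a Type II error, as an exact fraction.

A Type II error is failing to reject when Ha holds: with p = 2/3, β = P(K ≤ 8).
Adding the binomial probabilities P(K=0)+…+P(K=8) at p = 2/3 gives 1675/2187.

1675/2187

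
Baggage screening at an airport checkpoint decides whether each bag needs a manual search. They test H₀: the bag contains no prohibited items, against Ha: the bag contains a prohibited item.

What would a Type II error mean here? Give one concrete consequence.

A Type II error is failing to reject H₀ when H₀ is false.
Here that means letting the bag through when actually the bag contains a prohibited item.

A Type II error would mean concluding that the bag contains no prohibited items (or at least failing to establish that the bag contains a prohibited item) when in fact the bag contains a prohibited item. Consequence: a prohibited item passes through security undetected.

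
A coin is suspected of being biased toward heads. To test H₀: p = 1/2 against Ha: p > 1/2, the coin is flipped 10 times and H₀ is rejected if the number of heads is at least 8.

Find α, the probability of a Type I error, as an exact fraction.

7/128

Under H₀, X ~ Binomial(10, 1/2), and α = P(X ≥ 8).
Summing the upper tail: (45 + 10 + 1) / 2^10 = 56/1024 = 7/128.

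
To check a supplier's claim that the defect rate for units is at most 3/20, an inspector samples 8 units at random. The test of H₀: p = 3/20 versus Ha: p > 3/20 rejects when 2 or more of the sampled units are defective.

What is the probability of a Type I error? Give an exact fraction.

Under H₀, K ~ Binomial(8, 3/20); the Type I error rate is P(K ≥ 2).
Computing the lower-tail complement: 1 − 16823885593/25600000000 = 8776114407/25600000000.

8776114407/25600000000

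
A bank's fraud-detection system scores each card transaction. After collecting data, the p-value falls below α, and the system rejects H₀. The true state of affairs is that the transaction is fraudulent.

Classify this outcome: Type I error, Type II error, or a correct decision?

No error — this is a correct decision.

The conventional null hypothesis here is that the transaction is legitimate.
The test rejected a false H₀ — the decision matches the true state.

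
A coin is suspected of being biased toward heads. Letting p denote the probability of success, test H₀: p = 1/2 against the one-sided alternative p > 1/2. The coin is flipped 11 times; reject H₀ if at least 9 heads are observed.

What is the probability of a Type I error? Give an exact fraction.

67/2048

α = P(reject H₀ | H₀ true) = P(S ≥ 9 | p = 1/2), with S ~ Binomial(11, 1/2).
Summing the upper tail: (55 + 11 + 1) / 2^11 = 67/2048.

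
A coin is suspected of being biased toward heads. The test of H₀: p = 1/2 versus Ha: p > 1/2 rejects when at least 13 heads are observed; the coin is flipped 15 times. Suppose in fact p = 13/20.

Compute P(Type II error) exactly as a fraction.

β = P(fail to reject H₀ | Ha true) = P(Y ≤ 12 | p = 13/20), Y ~ Binomial(15, 13/20).
Equivalently, β = 1 − P(Y ≥ 13) = 30745097163070342213/32768000000000000000.

30745097163070342213/32768000000000000000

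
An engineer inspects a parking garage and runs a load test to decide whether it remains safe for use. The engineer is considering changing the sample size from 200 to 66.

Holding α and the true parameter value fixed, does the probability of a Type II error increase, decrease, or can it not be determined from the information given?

Reducing n widens both sampling distributions, so the test has less ability to distinguish Ha from H₀.

It increases.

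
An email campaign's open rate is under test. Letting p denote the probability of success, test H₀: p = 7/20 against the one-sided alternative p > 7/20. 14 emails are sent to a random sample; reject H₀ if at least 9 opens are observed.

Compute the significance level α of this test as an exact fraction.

39884294187407537/1638400000000000000

α = P(reject H₀ | H₀ true) = P(S ≥ 9 | p = 7/20), with S ~ Binomial(14, 7/20).
P(S ≥ 9) = Σ_{j=9}^{14} C(14,j)·(7/20)^j·(13/20)^{14-j} = 39884294187407537/1638400000000000000.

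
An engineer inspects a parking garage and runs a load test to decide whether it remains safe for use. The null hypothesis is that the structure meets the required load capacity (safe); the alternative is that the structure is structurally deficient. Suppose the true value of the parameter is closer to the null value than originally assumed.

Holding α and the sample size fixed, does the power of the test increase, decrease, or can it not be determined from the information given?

When the true parameter is near the null value, the test has a harder time distinguishing Ha from H₀.
Since power = 1 − β and β increases, power decreases.

It decreases.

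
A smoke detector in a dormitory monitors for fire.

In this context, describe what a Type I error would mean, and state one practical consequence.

With the conventional null hypothesis that there is no fire:
A Type I error is rejecting H₀ when H₀ is true.
Here that means sounding the alarm and evacuating the building when actually there is no fire.

A Type I error would mean concluding that there is a fire when in fact there is no fire. Consequence: the building is evacuated for a false alarm, disrupting work.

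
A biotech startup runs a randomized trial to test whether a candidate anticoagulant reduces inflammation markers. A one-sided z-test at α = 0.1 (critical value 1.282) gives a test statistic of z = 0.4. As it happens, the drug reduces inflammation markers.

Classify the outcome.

Type II error

The conventional null hypothesis is that the drug has no effect on inflammation markers.
Since z = 0.4 ≤ z* = 1.282, H₀ is not rejected.
H₀ is false (actually the drug reduces inflammation markers).
Failing to reject a false H₀ is a Type II error.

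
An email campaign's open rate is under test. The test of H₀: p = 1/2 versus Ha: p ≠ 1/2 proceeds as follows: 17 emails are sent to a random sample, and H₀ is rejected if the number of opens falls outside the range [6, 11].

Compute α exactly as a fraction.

Under H₀, S ~ Binomial(17, 1/2); α is the probability of landing in either tail, P(S ≤ 5) + P(S ≥ 12).
By symmetry, α = 2·P(S ≤ 5) = 2·(1 + 17 + 136 + 680 + 2380 + 6188)/131072 = 18804/131072 = 4701/32768.

4701/32768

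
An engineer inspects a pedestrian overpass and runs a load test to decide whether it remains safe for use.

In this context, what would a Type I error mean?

A Type I error would mean concluding that the structure is structurally deficient when in fact the structure meets the required load capacity (safe).

With the conventional null hypothesis that the structure meets the required load capacity (safe):
A Type I error is rejecting H₀ when H₀ is true.
Here that means closing the structure for repairs when actually the structure meets the required load capacity (safe).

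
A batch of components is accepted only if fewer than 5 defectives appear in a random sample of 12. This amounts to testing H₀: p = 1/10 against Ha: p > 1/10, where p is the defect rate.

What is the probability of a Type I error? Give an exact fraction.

α = P(reject H₀ | H₀ true) = P(Y ≥ 5 | p = 1/10), Y ~ Binomial(12, 1/10).
Computing the lower-tail complement: 1 − 99567065673/100000000000 = 432934327/100000000000.

432934327/100000000000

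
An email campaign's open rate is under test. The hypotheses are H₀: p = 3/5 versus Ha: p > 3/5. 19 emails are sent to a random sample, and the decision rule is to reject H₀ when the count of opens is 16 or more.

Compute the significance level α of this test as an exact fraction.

437914292733/19073486328125

α = P(reject H₀ | H₀ true) = P(X ≥ 16 | p = 3/5), with X ~ Binomial(19, 3/5).
P(X ≥ 16) = Σ_{j=16}^{19} C(19,j)·(3/5)^j·(2/5)^{19-j} = 437914292733/19073486328125.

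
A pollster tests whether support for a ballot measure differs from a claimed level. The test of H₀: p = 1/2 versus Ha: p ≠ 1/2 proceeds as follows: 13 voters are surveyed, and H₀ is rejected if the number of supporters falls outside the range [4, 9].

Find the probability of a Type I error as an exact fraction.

189/2048

The significance level is the null-hypothesis probability of the rejection region {≤3} ∪ {≥10}.
Each tail has probability (1 + 13 + 78 + 286)/8192; doubling gives α = 756/8192 = 189/2048.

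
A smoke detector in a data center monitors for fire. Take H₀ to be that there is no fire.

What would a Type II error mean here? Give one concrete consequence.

A Type II error is failing to reject H₀ when H₀ is false.
Here that means remaining silent when actually there is a fire.

A Type II error would mean concluding that there is no fire (or at least failing to establish that there is a fire) when in fact there is a fire. Consequence: a real fire goes undetected.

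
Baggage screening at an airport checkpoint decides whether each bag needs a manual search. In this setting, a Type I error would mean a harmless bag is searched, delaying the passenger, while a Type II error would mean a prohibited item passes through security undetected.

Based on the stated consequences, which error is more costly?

Type II error

The Type II consequence (a prohibited item passes through security undetected) is more severe than the Type I consequence (a harmless bag is searched, delaying the passenger).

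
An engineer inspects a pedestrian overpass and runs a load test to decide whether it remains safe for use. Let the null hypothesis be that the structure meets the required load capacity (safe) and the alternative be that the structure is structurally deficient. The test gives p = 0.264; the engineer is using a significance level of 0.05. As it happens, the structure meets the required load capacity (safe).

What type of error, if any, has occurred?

Since p = 0.264 ≥ α = 0.05, H₀ is not rejected.
H₀ is true (actually the structure meets the required load capacity (safe)).
The decision matches the true state — no error.

Neither — the decision is correct.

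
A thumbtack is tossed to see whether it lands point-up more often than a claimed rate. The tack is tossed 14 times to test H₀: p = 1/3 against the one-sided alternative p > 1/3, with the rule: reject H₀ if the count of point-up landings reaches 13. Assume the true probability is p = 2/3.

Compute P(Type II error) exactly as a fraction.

4651897/4782969

Under the alternative p = 2/3, Y ~ Binomial(14, 2/3); β is the probability the test does not reject, P(Y < 13).
Summing C(14,j)·(2/3)^j·(1/3)^{14-j} for j = 0..12 gives 4651897/4782969.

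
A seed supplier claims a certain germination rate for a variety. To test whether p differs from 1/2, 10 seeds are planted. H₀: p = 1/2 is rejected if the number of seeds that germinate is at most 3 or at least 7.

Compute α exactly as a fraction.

11/32

Under H₀, Y ~ Binomial(10, 1/2); α is the probability of landing in either tail, P(Y ≤ 3) + P(Y ≥ 7).
By symmetry, α = 2·P(Y ≤ 3) = 2·(1 + 10 + 45 + 120)/1024 = 352/1024 = 11/32.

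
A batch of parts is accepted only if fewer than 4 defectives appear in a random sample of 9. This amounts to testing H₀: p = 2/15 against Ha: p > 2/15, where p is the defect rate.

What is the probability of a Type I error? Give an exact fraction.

876304928/38443359375

The significance level is the probability, assuming p = 2/15, of seeing 4 or more defectives in 9 draws.
α = 1 − P(X ≤ 3) = 1 − 37567054447/38443359375 = 876304928/38443359375.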